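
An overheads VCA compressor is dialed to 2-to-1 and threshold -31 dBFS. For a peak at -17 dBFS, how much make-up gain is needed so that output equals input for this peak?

Overshoot 14 dB → 14/2 = 7 dB after compression, so the compressed level is -31 + 7 = -24 dBFS.
Make-up = target − compressed = -17 − (-24) = 7 dB.

7 dB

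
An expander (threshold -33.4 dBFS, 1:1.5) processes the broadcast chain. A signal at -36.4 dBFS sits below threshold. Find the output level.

Below threshold, a 1:1.5 expander applies gain = (1.5−1)×(T − x) of attenuation.
(1.5−1) × 3 = 1.5 dB, so output = -36.4 − 1.5 = -37.9 dBFS.

-37.9 dBFS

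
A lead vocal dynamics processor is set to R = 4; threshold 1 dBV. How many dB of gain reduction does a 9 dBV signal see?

9 dBV exceeds the threshold by 8 dB.
At 4:1, output sits 8/4 = 2 dB above threshold.
GR = overshoot in − overshoot out = 8 − 2 = 6 dB.

6 dB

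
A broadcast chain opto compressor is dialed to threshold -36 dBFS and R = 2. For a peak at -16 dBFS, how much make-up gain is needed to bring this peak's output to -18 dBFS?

Without make-up, output = threshold + overshoot/2 = -36 + 10 = -26 dBFS.
Gap to target: 8 dB.

8 dB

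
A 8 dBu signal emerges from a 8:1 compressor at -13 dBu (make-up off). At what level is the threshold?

-16 dBu

Gain reduction = 8 − (-13) = 21 dB; output overshoot = GR / (R − 1) = 21 / 7 = 3 dB.
Threshold = output − output overshoot = -13 − 3 = -16 dBu.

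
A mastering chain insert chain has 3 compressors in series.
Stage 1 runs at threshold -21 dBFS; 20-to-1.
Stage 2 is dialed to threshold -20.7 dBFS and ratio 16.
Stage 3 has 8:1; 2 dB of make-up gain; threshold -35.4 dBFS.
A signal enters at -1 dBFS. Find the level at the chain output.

-31.557031 dBFS

Stage 1: 20 dB above -21 dBFS, reduced 20:1 to 1 dB above → -20 dBFS.
Stage 2: -20 dBFS is 0.7 dB over -20.7 dBFS; at 16:1 that becomes 0.04375 dB over, giving -20.65625 dBFS.
Stage 3: overshoot 14.74375 dB → 14.74375/8 = 1.842969 dB → -33.557031 dBFS; +2 dB make-up → -31.557031 dBFS.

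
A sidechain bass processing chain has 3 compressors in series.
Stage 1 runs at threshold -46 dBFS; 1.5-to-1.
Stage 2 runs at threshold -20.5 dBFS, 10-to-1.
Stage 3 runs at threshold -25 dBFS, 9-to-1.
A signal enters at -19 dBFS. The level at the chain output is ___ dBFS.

Stage 1: -19 dBFS is 27 dB over -46 dBFS; at 1.5:1 that becomes 18 dB over, giving -28 dBFS.
Stage 2: -28 dBFS ≤ -20.5 dBFS, so stage 2 doesn't engage; output -28 dBFS.
Stage 3: -28 dBFS ≤ -25 dBFS, so stage 3 doesn't engage; output -28 dBFS.

-28 dBFS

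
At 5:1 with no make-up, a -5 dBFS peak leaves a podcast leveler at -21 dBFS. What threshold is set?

-25 dBFS

Input is 20 dB above T (since output overshoot × R = input overshoot: (-21 − T)·5 = -5 − T gives T = -25 dBFS).
Check: -25 + (-5 − (-25))/5 = -25 + 4 = -21 dBFS. ✓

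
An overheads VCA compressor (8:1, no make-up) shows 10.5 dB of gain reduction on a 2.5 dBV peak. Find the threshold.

Input is 12 dB above T (since output overshoot × R = input overshoot: (-8 − T)·8 = 2.5 − T gives T = -9.5 dBV).
Check: -9.5 + (2.5 − (-9.5))/8 = -9.5 + 1.5 = -8 dBV. ✓

-9.5 dBV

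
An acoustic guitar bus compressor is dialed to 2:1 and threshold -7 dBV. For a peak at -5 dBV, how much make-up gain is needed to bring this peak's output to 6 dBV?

12 dB

Without make-up, output = threshold + overshoot/2 = -7 + 1 = -6 dBV.
Gap to target: 12 dB.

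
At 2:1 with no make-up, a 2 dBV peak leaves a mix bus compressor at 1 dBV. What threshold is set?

0 dBV

Input is 2 dB above T (since output overshoot × R = input overshoot: (1 − T)·2 = 2 − T gives T = 0 dBV).
Check: 0 + (2 − 0)/2 = 0 + 1 = 1 dBV. ✓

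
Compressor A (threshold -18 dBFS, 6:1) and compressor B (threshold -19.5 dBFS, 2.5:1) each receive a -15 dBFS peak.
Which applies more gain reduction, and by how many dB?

B, by 0.2 dB

A: 3 dB over, compressed to 0.5 dB over, so 2.5 dB of GR.
B: 4.5 dB over, compressed to 1.8 dB over, so 2.7 dB of GR.
Difference: 0.2 dB in favour of B.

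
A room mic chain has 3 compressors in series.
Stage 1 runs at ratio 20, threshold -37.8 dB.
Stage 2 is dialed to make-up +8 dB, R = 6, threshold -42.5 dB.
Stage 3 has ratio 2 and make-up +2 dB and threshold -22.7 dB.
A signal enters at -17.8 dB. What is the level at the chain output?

Stage 1: -17.8 dB is 20 dB over -37.8 dB; at 20:1 that becomes 1 dB over, giving -36.8 dB.
Stage 2: -36.8 dB is 5.7 dB over -42.5 dB; at 6:1 that becomes 0.95 dB over, giving -41.55 dB; +8 dB make-up → -33.55 dB.
Stage 3: -33.55 dB is at or below the -22.7 dB threshold — no compression; make-up brings it to -31.55 dB.

-31.55 dB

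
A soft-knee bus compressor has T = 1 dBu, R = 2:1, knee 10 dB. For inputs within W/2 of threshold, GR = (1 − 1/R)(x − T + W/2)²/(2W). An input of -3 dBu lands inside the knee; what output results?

x − T + W/2 = -3 − 1 + 5 = 1.
GR = (1 − 1/2) × 1² / 20 = 0.5 × 1 / 20 = 0.025 dB.
Output = -3 − 0.025 = -3.025 dBu.

-3.025 dBu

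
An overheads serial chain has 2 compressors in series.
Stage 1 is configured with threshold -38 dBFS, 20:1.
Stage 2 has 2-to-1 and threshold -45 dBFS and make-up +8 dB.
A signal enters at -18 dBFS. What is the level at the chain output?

Stage 1: overshoot 20 dB → 20/20 = 1 dB → -37 dBFS.
Stage 2: -37 dBFS is 8 dB over -45 dBFS; at 2:1 that becomes 4 dB over, giving -41 dBFS; +8 dB make-up → -33 dBFS.

-33 dBFS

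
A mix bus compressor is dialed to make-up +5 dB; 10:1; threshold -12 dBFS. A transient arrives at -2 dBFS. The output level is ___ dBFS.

-6 dBFS

The input is 10 dB above the -12 dBFS threshold.
The 10 dB excess becomes 1 dB after 10:1 reduction.
That puts the output at -11 dBFS; make-up adds 5 dB, giving -6 dBFS.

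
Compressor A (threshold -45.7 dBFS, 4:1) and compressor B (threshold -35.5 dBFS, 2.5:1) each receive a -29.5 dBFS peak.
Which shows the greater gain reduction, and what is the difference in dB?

A: overshoot 16.2 dB → output overshoot 4.05 dB → GR 12.15 dB.
B: overshoot 6 dB → output overshoot 2.4 dB → GR 3.6 dB.
A reduces 8.55 dB more.

A, by 8.55 dB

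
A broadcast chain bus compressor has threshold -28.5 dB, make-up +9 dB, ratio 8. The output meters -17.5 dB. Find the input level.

-12.5 dB

Stripping the +9 dB make-up gives -26.5 dB at the gain stage.
That's 2 dB above the -28.5 dB threshold.
Undo the ratio: input overshoot = 2 × 8 = 16 dB, giving input = -12.5 dB.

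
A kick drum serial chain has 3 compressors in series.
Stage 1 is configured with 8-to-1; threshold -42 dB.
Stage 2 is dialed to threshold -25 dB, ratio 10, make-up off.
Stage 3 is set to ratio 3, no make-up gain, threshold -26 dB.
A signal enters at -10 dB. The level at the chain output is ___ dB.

Stage 1: overshoot 32 dB → 32/8 = 4 dB → -38 dB.
Stage 2: -38 dB ≤ -25 dB, so stage 2 doesn't engage; output -38 dB.
Stage 3: -38 dB is at or below the -26 dB threshold — no compression; output -38 dB.

-38 dB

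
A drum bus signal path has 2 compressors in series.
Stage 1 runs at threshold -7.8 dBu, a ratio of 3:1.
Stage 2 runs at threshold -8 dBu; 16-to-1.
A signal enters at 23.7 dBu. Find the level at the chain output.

Stage 1: 31.5 dB above -7.8 dBu, reduced 3:1 to 10.5 dB above → 2.7 dBu.
Stage 2: overshoot 10.7 dB → 10.7/16 = 0.66875 dB → -7.33125 dBu.

-7.33125 dBu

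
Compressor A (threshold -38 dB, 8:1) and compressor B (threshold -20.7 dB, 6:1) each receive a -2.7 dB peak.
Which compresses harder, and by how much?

A: 35.3 dB over, compressed to 4.4125 dB over, so 30.8875 dB of GR.
B: 18 dB over, compressed to 3 dB over, so 15 dB of GR.
A applies 15.8875 dB more gain reduction.

A, by 15.8875 dB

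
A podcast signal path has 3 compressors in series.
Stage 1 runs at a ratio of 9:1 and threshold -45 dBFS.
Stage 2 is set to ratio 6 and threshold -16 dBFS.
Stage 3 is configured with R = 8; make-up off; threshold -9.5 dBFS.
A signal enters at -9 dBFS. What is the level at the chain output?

-41 dBFS

Stage 1: 36 dB above -45 dBFS, reduced 9:1 to 4 dB above → -41 dBFS.
Stage 2: -41 dBFS ≤ -16 dBFS, so stage 2 doesn't engage; output -41 dBFS.
Stage 3: -41 dBFS is at or below the -9.5 dBFS threshold — no compression; output -41 dBFS.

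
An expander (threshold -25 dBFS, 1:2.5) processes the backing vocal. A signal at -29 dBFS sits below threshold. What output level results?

-35 dBFS

The input is 4 dB below the -25 dBFS threshold.
A 1:2.5 expander multiplies undershoot by 2.5: 4 × 2.5 = 10 dB below threshold.
Output = -25 − 10 = -35 dBFS.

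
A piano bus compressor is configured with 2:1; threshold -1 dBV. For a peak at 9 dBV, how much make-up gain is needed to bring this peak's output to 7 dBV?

Without make-up, output = threshold + overshoot/2 = -1 + 5 = 4 dBV.
Gap to target: 3 dB.

3 dB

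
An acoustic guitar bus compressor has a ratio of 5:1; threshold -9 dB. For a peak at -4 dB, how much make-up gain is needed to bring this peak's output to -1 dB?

The peak compresses to -9 + 5/5 = -8 dB.
To reach -1 dB requires -1 − (-8) = 7 dB of make-up.

7 dB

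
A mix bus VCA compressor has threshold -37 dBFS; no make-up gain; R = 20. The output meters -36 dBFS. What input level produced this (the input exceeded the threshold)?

Post-compression overshoot = -36 − (-37) = 1 dB.
Undo the ratio: input overshoot = 1 × 20 = 20 dB, giving input = -17 dBFS.

-17 dBFS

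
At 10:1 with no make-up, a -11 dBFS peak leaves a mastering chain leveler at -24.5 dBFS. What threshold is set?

-26 dBFS

Input is 15 dB above T (since output overshoot × R = input overshoot: (-24.5 − T)·10 = -11 − T gives T = -26 dBFS).
Check: -26 + (-11 − (-26))/10 = -26 + 1.5 = -24.5 dBFS. ✓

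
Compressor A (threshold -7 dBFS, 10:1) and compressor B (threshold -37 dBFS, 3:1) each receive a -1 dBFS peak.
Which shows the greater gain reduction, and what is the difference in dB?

B, by 18.6 dB

A: overshoot 6 dB → output overshoot 0.6 dB → GR 5.4 dB.
B: overshoot 36 dB → output overshoot 12 dB → GR 24 dB.
B applies 18.6 dB more gain reduction.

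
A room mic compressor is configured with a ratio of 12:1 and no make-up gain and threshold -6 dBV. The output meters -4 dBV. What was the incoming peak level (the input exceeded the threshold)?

That's 2 dB above the -6 dBV threshold.
Input overshoot = R × output overshoot = 24 dB → input = -6 + 24 = 18 dBV.

18 dBV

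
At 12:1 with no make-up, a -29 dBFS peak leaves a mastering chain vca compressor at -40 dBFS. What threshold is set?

Input is 12 dB above T (since output overshoot × R = input overshoot: (-40 − T)·12 = -29 − T gives T = -41 dBFS).
Check: -41 + (-29 − (-41))/12 = -41 + 1 = -40 dBFS. ✓

-41 dBFS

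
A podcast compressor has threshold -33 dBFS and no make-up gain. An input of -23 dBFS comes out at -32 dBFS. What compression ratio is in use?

Input overshoot = -23 − (-33) = 10 dB; output overshoot = -32 − (-33) = 1 dB.
Ratio = 10 / 1 = 10.

10:1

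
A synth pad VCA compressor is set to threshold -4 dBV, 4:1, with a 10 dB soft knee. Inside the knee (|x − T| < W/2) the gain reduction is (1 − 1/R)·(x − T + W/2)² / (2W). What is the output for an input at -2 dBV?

x − T + W/2 = -2 − (-4) + 5 = 7.
GR = (1 − 1/4) × 7² / 20 = 0.75 × 49 / 20 = 1.8375 dB.
Output = -2 − 1.8375 = -3.8375 dBV.

-3.8375 dBV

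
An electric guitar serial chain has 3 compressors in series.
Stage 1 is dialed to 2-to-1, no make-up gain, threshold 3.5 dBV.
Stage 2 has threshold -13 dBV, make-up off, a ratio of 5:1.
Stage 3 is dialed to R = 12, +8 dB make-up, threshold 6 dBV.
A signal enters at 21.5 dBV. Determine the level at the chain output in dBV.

Stage 1: 18 dB above 3.5 dBV, reduced 2:1 to 9 dB above → 12.5 dBV.
Stage 2: overshoot 25.5 dB → 25.5/5 = 5.1 dB → -7.9 dBV.
Stage 3: -7.9 dBV is at or below the 6 dBV threshold — no compression; make-up brings it to 0.1 dBV.

0.1 dBV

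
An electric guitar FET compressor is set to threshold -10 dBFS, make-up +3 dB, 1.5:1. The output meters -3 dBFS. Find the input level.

Stripping the +3 dB make-up gives -6 dBFS at the gain stage.
Post-compression overshoot = -6 − (-10) = 4 dB.
Input overshoot = R × output overshoot = 6 dB → input = -10 + 6 = -4 dBFS.

-4 dBFS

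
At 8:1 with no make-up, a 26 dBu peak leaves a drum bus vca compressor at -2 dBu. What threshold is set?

Input is 32 dB above T (since output overshoot × R = input overshoot: (-2 − T)·8 = 26 − T gives T = -6 dBu).
Check: -6 + (26 − (-6))/8 = -6 + 4 = -2 dBu. ✓

-6 dBu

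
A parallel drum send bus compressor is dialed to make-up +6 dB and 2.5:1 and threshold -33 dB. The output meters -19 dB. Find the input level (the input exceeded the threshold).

-13 dB

Stripping the +6 dB make-up gives -25 dB at the gain stage.
That's 8 dB above the -33 dB threshold.
Input overshoot = R × output overshoot = 20 dB → input = -33 + 20 = -13 dB.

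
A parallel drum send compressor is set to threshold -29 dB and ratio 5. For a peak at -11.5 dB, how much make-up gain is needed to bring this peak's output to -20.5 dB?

Overshoot 17.5 dB → 17.5/5 = 3.5 dB after compression, so the compressed level is -29 + 3.5 = -25.5 dB.
Make-up = target − compressed = -20.5 − (-25.5) = 5 dB.

5 dB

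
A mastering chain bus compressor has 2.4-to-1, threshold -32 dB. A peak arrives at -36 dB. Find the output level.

-36 dB

-36 dB is 4 dB below the -32 dB threshold, so no gain reduction is applied.
Output = input = -36 dB.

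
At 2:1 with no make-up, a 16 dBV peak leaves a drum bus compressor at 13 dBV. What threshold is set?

Gain reduction = 16 − 13 = 3 dB; output overshoot = GR / (R − 1) = 3 / 1 = 3 dB.
Threshold = output − output overshoot = 13 − 3 = 10 dBV.

10 dBV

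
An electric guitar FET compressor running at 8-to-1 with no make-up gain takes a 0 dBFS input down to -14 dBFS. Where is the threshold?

Input is 16 dB above T (since output overshoot × R = input overshoot: (-14 − T)·8 = 0 − T gives T = -16 dBFS).
Check: -16 + (0 − (-16))/8 = -16 + 2 = -14 dBFS. ✓

-16 dBFS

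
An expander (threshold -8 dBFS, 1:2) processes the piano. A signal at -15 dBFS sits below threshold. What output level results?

The input is 7 dB below the -8 dBFS threshold.
A 1:2 expander multiplies undershoot by 2: 7 × 2 = 14 dB below threshold.
Output = -8 − 14 = -22 dBFS.

-22 dBFS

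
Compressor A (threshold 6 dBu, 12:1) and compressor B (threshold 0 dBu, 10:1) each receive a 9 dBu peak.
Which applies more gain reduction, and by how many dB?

B, by 5.35 dB

A: overshoot 3 dB → output overshoot 0.25 dB → GR 2.75 dB.
B: overshoot 9 dB → output overshoot 0.9 dB → GR 8.1 dB.
B applies 5.35 dB more gain reduction.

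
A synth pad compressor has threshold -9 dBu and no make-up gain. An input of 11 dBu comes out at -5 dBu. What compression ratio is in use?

5:1

Input overshoot = 11 − (-9) = 20 dB; output overshoot = -5 − (-9) = 4 dB.
Ratio = 20 / 4 = 5.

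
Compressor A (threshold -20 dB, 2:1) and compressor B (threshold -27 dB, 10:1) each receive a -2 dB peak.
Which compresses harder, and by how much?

B, by 13.5 dB

A: 18 dB over, compressed to 9 dB over, so 9 dB of GR.
B: 25 dB over, compressed to 2.5 dB over, so 22.5 dB of GR.
Difference: 13.5 dB in favour of B.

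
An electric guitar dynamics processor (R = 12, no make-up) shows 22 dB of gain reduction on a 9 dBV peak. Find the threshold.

Input is 24 dB above T (since output overshoot × R = input overshoot: (-13 − T)·12 = 9 − T gives T = -15 dBV).
Check: -15 + (9 − (-15))/12 = -15 + 2 = -13 dBV. ✓

-15 dBV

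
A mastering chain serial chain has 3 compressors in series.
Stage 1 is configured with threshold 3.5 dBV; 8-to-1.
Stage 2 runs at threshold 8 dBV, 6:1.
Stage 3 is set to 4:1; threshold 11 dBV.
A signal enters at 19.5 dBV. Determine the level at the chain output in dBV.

Stage 1: 16 dB above 3.5 dBV, reduced 8:1 to 2 dB above → 5.5 dBV.
Stage 2: 5.5 dBV is at or below the 8 dBV threshold — no compression; output 5.5 dBV.
Stage 3: below threshold (5.5 ≤ 11); passes unchanged; output 5.5 dBV.

5.5 dBV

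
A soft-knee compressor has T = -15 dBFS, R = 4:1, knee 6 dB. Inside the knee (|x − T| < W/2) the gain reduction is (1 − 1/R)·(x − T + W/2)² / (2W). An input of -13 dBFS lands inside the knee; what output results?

-14.5625 dBFS

x − T + W/2 = -13 − (-15) + 3 = 5.
GR = (1 − 1/4) × 5² / 12 = 0.75 × 25 / 12 = 1.5625 dB.
Output = -13 − 1.5625 = -14.5625 dBFS.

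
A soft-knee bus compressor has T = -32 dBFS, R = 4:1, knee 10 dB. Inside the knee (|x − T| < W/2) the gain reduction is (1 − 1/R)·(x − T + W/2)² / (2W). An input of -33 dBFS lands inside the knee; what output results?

-33.6 dBFS

x − T + W/2 = -33 − (-32) + 5 = 4.
GR = (1 − 1/4) × 4² / 20 = 0.75 × 16 / 20 = 0.6 dB.
Output = -33 − 0.6 = -33.6 dBFS.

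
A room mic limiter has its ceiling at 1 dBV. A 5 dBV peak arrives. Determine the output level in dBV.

The limiter clamps the peak to its 1 dBV ceiling.

1 dBV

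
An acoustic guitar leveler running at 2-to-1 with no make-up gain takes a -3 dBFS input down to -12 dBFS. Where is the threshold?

Input is 18 dB above T (since output overshoot × R = input overshoot: (-12 − T)·2 = -3 − T gives T = -21 dBFS).
Check: -21 + (-3 − (-21))/2 = -21 + 9 = -12 dBFS. ✓

-21 dBFS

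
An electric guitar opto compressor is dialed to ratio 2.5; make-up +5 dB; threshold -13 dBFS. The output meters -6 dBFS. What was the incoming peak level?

Before make-up, the level was -6 − 5 = -11 dBFS.
The compressed level sits -11 − (-13) = 2 dB over threshold.
Undo the ratio: input overshoot = 2 × 2.5 = 5 dB, giving input = -8 dBFS.

-8 dBFS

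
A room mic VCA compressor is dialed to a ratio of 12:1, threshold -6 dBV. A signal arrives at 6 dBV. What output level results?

-5 dBV

The input is 12 dB above the -6 dBV threshold.
The 12 dB excess becomes 1 dB after 12:1 reduction.
So the level is -6 + 1 = -5 dBV.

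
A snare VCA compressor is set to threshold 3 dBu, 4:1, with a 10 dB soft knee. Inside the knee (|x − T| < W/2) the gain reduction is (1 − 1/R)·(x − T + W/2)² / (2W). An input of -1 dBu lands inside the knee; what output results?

-1.0375 dBu

x − T + W/2 = -1 − 3 + 5 = 1.
GR = (1 − 1/4) × 1² / 20 = 0.75 × 1 / 20 = 0.0375 dB.
Output = -1 − 0.0375 = -1.0375 dBu.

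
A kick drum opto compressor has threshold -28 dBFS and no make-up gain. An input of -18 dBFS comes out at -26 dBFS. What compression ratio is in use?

5:1

Input overshoot = -18 − (-28) = 10 dB; output overshoot = -26 − (-28) = 2 dB.
Ratio = 10 / 2 = 5.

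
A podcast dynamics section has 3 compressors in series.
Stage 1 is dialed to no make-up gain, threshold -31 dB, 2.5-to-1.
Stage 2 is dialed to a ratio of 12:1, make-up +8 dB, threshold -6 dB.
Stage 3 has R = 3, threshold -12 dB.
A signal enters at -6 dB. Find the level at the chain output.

Stage 1: 25 dB above -31 dB, reduced 2.5:1 to 10 dB above → -21 dB.
Stage 2: -21 dB is at or below the -6 dB threshold — no compression; make-up brings it to -13 dB.
Stage 3: below threshold (-13 ≤ -12); passes unchanged; output -13 dB.

-13 dB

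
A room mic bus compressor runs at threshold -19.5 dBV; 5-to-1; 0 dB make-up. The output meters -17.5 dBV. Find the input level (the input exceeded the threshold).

-9.5 dBV

The compressed level sits -17.5 − (-19.5) = 2 dB over threshold.
Input overshoot = R × output overshoot = 10 dB → input = -19.5 + 10 = -9.5 dBV.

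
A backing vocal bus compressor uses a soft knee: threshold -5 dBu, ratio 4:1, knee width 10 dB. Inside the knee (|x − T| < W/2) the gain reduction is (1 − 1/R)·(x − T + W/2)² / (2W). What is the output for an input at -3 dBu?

x − T + W/2 = -3 − (-5) + 5 = 7.
GR = (1 − 1/4) × 7² / 20 = 0.75 × 49 / 20 = 1.8375 dB.
Output = -3 − 1.8375 = -4.8375 dBu.

-4.8375 dBu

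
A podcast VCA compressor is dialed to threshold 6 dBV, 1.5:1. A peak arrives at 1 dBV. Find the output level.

1 dBV

1 dBV is 5 dB below the 6 dBV threshold, so no gain reduction is applied.
Output = input = 1 dBV.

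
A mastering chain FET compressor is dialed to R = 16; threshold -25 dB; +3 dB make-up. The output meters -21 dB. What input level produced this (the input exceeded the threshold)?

Stripping the +3 dB make-up gives -24 dB at the gain stage.
The compressed level sits -24 − (-25) = 1 dB over threshold.
Before 16:1 compression the overshoot was 1 × 16 = 16 dB, so input = -25 + 16 = -9 dB.

-9 dB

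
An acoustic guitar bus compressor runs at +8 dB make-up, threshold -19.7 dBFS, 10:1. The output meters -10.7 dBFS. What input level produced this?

Remove make-up: -10.7 − 8 = -18.7 dBFS.
Post-compression overshoot = -18.7 − (-19.7) = 1 dB.
Before 10:1 compression the overshoot was 1 × 10 = 10 dB, so input = -19.7 + 10 = -9.7 dBFS.

-9.7 dBFS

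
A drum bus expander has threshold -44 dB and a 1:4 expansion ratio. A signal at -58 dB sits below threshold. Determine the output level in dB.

-100 dB

The input is 14 dB below the -44 dB threshold.
A 1:4 expander multiplies undershoot by 4: 14 × 4 = 56 dB below threshold.
Output = -44 − 56 = -100 dB.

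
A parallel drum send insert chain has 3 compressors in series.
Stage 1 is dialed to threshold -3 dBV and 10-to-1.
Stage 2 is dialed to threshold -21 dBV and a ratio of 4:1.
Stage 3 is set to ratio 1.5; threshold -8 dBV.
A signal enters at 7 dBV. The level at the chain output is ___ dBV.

Stage 1: 7 dBV is 10 dB over -3 dBV; at 10:1 that becomes 1 dB over, giving -2 dBV.
Stage 2: overshoot 19 dB → 19/4 = 4.75 dB → -16.25 dBV.
Stage 3: -16.25 dBV is at or below the -8 dBV threshold — no compression; output -16.25 dBV.

-16.25 dBV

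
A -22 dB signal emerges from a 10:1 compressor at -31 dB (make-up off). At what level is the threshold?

-32 dB

Input is 10 dB above T (since output overshoot × R = input overshoot: (-31 − T)·10 = -22 − T gives T = -32 dB).
Check: -32 + (-22 − (-32))/10 = -32 + 1 = -31 dB. ✓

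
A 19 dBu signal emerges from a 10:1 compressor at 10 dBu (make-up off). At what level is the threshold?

Let T be the threshold. Output overshoot = (input overshoot)/R, so 10 − T = (19 − T)/10.
10·(10 − T) = 19 − T → 9·T = 100 − 19 = 81.
T = 81/9 = 9 dBu.

9 dBu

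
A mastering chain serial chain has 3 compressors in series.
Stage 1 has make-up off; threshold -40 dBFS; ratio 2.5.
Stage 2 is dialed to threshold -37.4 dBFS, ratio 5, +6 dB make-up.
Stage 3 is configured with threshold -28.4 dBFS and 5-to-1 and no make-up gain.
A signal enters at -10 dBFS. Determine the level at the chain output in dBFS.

-29.52 dBFS

Stage 1: overshoot 30 dB → 30/2.5 = 12 dB → -28 dBFS.
Stage 2: 9.4 dB above -37.4 dBFS, reduced 5:1 to 1.88 dB above → -35.52 dBFS; +6 dB make-up → -29.52 dBFS.
Stage 3: below threshold (-29.52 ≤ -28.4); passes unchanged; output -29.52 dBFS.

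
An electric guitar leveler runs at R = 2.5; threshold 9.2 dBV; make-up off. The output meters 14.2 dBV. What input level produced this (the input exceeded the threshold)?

The compressed level sits 14.2 − 9.2 = 5 dB over threshold.
Input overshoot = R × output overshoot = 12.5 dB → input = 9.2 + 12.5 = 21.7 dBV.

21.7 dBV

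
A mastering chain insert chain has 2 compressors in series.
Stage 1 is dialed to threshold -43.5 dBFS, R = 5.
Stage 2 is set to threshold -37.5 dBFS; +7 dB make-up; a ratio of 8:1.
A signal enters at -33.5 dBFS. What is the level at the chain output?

-34.5 dBFS

Stage 1: -33.5 dBFS is 10 dB over -43.5 dBFS; at 5:1 that becomes 2 dB over, giving -41.5 dBFS.
Stage 2: below threshold (-41.5 ≤ -37.5); passes unchanged; make-up brings it to -34.5 dBFS.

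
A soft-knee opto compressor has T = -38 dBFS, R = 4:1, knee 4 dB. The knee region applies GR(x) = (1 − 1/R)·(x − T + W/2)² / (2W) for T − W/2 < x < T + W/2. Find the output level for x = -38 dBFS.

x − T + W/2 = -38 − (-38) + 2 = 2.
GR = (1 − 1/4) × 2² / 8 = 0.75 × 4 / 8 = 0.375 dB.
Output = -38 − 0.375 = -38.375 dBFS.

-38.375 dBFS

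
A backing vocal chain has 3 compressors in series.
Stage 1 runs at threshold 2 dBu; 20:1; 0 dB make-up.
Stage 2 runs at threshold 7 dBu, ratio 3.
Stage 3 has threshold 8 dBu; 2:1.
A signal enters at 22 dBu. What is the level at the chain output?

Stage 1: overshoot 20 dB → 20/20 = 1 dB → 3 dBu.
Stage 2: 3 dBu ≤ 7 dBu, so stage 2 doesn't engage; output 3 dBu.
Stage 3: 3 dBu is at or below the 8 dBu threshold — no compression; output 3 dBu.

3 dBu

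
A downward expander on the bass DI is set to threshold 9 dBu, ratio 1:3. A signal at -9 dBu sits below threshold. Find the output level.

Below threshold, a 1:3 expander applies gain = (3−1)×(T − x) of attenuation.
(3−1) × 18 = 36 dB, so output = -9 − 36 = -45 dBu.

-45 dBu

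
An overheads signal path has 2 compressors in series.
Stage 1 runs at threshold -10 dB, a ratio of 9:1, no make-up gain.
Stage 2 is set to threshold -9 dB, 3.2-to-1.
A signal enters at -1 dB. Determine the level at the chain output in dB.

-9 dB

Stage 1: overshoot 9 dB → 9/9 = 1 dB → -9 dB.
Stage 2: -9 dB ≤ -9 dB, so stage 2 doesn't engage; output -9 dB.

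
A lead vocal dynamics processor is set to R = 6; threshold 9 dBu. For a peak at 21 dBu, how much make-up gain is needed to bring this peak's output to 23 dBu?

Overshoot 12 dB → 12/6 = 2 dB after compression, so the compressed level is 9 + 2 = 11 dBu.
Make-up = target − compressed = 23 − 11 = 12 dB.

12 dB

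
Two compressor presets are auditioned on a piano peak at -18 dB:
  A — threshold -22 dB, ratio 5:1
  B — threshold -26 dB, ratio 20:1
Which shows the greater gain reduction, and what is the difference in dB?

A: overshoot 4 dB → output overshoot 0.8 dB → GR 3.2 dB.
B: overshoot 8 dB → output overshoot 0.4 dB → GR 7.6 dB.
B applies 4.4 dB more gain reduction.

B, by 4.4 dB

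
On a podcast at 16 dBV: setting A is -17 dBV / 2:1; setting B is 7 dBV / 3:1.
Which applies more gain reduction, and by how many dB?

A: 33 dB over, compressed to 16.5 dB over, so 16.5 dB of GR.
B: 9 dB over, compressed to 3 dB over, so 6 dB of GR.
Difference: 10.5 dB in favour of A.

A, by 10.5 dB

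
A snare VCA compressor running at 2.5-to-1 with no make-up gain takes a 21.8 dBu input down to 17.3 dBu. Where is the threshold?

14.3 dBu

Let T be the threshold. Output overshoot = (input overshoot)/R, so 17.3 − T = (21.8 − T)/2.5.
2.5·(17.3 − T) = 21.8 − T → 1.5·T = 43.25 − 21.8 = 21.45.
T = 21.45/1.5 = 14.3 dBu.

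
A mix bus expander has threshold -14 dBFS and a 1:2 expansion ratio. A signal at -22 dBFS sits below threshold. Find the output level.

The input is 8 dB below the -14 dBFS threshold.
A 1:2 expander multiplies undershoot by 2: 8 × 2 = 16 dB below threshold.
Output = -14 − 16 = -30 dBFS.

-30 dBFS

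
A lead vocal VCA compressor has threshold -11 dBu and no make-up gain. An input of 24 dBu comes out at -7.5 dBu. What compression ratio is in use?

Input overshoot = 24 − (-11) = 35 dB; output overshoot = -7.5 − (-11) = 3.5 dB.
Ratio = 35 / 3.5 = 10.

10:1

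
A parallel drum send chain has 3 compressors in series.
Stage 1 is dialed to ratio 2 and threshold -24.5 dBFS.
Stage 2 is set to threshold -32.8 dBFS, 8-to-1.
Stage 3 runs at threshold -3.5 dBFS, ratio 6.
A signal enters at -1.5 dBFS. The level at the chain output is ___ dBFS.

Stage 1: -1.5 dBFS is 23 dB over -24.5 dBFS; at 2:1 that becomes 11.5 dB over, giving -13 dBFS.
Stage 2: overshoot 19.8 dB → 19.8/8 = 2.475 dB → -30.325 dBFS.
Stage 3: -30.325 dBFS ≤ -3.5 dBFS, so stage 3 doesn't engage; output -30.325 dBFS.

-30.325 dBFS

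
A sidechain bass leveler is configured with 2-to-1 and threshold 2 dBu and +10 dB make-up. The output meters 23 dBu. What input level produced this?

24 dBu

Remove make-up: 23 − 10 = 13 dBu.
Post-compression overshoot = 13 − 2 = 11 dB.
Input overshoot = R × output overshoot = 22 dB → input = 2 + 22 = 24 dBu.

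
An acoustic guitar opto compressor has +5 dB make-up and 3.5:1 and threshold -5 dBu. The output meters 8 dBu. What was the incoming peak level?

23 dBu

Remove make-up: 8 − 5 = 3 dBu.
That's 8 dB above the -5 dBu threshold.
Before 3.5:1 compression the overshoot was 8 × 3.5 = 28 dB, so input = -5 + 28 = 23 dBu.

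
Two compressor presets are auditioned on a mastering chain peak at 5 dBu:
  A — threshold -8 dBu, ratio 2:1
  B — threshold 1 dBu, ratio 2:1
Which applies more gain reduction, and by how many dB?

A, by 4.5 dB

A: 13 dB over, compressed to 6.5 dB over, so 6.5 dB of GR.
B: 4 dB over, compressed to 2 dB over, so 2 dB of GR.
Difference: 4.5 dB in favour of A.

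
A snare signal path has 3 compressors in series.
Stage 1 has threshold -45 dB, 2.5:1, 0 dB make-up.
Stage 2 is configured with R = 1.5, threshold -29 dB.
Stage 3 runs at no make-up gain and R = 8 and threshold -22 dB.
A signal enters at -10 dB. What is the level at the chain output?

-31 dB

Stage 1: -10 dB is 35 dB over -45 dB; at 2.5:1 that becomes 14 dB over, giving -31 dB.
Stage 2: -31 dB is at or below the -29 dB threshold — no compression; output -31 dB.
Stage 3: below threshold (-31 ≤ -22); passes unchanged; output -31 dB.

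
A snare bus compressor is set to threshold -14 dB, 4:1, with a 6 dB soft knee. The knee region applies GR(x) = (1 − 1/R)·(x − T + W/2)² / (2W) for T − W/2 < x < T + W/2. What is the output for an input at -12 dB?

x − T + W/2 = -12 − (-14) + 3 = 5.
GR = (1 − 1/4) × 5² / 12 = 0.75 × 25 / 12 = 1.5625 dB.
Output = -12 − 1.5625 = -13.5625 dB.

-13.5625 dB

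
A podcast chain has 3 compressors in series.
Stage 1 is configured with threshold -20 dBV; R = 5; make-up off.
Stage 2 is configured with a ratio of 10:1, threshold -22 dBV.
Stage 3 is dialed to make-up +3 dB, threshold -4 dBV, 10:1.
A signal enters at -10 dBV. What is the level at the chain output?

Stage 1: -10 dBV is 10 dB over -20 dBV; at 5:1 that becomes 2 dB over, giving -18 dBV.
Stage 2: overshoot 4 dB → 4/10 = 0.4 dB → -21.6 dBV.
Stage 3: -21.6 dBV ≤ -4 dBV, so stage 3 doesn't engage; make-up brings it to -18.6 dBV.

-18.6 dBV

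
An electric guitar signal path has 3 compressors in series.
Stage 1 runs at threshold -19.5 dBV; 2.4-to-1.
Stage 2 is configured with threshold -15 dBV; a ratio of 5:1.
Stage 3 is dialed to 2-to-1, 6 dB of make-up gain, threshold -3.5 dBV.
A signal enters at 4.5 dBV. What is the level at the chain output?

-7.9 dBV

Stage 1: 24 dB above -19.5 dBV, reduced 2.4:1 to 10 dB above → -9.5 dBV.
Stage 2: overshoot 5.5 dB → 5.5/5 = 1.1 dB → -13.9 dBV.
Stage 3: below threshold (-13.9 ≤ -3.5); passes unchanged; make-up brings it to -7.9 dBV.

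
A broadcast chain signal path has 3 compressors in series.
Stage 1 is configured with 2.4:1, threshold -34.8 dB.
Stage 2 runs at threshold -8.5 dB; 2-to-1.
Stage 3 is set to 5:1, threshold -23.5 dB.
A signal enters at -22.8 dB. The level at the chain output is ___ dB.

Stage 1: overshoot 12 dB → 12/2.4 = 5 dB → -29.8 dB.
Stage 2: -29.8 dB is at or below the -8.5 dB threshold — no compression; output -29.8 dB.
Stage 3: -29.8 dB is at or below the -23.5 dB threshold — no compression; output -29.8 dB.

-29.8 dB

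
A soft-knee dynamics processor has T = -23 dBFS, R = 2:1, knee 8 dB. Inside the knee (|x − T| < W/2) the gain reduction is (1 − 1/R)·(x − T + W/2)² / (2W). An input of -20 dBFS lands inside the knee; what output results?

x − T + W/2 = -20 − (-23) + 4 = 7.
GR = (1 − 1/2) × 7² / 16 = 0.5 × 49 / 16 = 1.53125 dB.
Output = -20 − 1.53125 = -21.53125 dBFS.

-21.53125 dBFS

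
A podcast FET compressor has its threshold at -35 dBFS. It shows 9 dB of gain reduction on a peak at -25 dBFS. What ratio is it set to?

Input overshoot = -25 − (-35) = 10 dB.
Output overshoot = 10 − 9 = 1 dB.
Ratio = input overshoot / output overshoot = 10 / 1 = 10.

10:1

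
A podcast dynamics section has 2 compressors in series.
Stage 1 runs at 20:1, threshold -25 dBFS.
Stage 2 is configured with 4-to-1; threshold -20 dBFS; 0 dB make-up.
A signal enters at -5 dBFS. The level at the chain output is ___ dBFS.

-24 dBFS

Stage 1: overshoot 20 dB → 20/20 = 1 dB → -24 dBFS.
Stage 2: -24 dBFS is at or below the -20 dBFS threshold — no compression; output -24 dBFS.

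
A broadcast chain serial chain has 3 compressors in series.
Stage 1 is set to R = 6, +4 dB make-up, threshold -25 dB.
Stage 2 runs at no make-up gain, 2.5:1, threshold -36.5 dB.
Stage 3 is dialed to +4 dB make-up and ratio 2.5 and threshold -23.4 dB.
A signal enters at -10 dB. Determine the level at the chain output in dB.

-25.3 dB

Stage 1: 15 dB above -25 dB, reduced 6:1 to 2.5 dB above → -22.5 dB; +4 dB make-up → -18.5 dB.
Stage 2: -18.5 dB is 18 dB over -36.5 dB; at 2.5:1 that becomes 7.2 dB over, giving -29.3 dB.
Stage 3: below threshold (-29.3 ≤ -23.4); passes unchanged; make-up brings it to -25.3 dB.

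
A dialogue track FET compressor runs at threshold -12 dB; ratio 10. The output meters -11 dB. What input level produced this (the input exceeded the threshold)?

Post-compression overshoot = -11 − (-12) = 1 dB.
Input overshoot = R × output overshoot = 10 dB → input = -12 + 10 = -2 dB.

-2 dB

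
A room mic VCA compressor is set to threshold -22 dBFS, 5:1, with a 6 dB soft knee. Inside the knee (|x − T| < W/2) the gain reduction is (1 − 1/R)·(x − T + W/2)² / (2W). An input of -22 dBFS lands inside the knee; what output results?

-22.6 dBFS

x − T + W/2 = -22 − (-22) + 3 = 3.
GR = (1 − 1/5) × 3² / 12 = 0.8 × 9 / 12 = 0.6 dB.
Output = -22 − 0.6 = -22.6 dBFS.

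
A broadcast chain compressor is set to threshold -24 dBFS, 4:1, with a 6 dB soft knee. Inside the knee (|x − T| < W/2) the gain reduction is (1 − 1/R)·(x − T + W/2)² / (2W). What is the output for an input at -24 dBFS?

-24.5625 dBFS

x − T + W/2 = -24 − (-24) + 3 = 3.
GR = (1 − 1/4) × 3² / 12 = 0.75 × 9 / 12 = 0.5625 dB.
Output = -24 − 0.5625 = -24.5625 dBFS.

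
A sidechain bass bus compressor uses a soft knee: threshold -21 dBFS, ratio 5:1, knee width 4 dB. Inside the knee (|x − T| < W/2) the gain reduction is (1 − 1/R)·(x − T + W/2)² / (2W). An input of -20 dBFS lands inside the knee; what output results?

-20.9 dBFS

x − T + W/2 = -20 − (-21) + 2 = 3.
GR = (1 − 1/5) × 3² / 8 = 0.8 × 9 / 8 = 0.9 dB.
Output = -20 − 0.9 = -20.9 dBFS.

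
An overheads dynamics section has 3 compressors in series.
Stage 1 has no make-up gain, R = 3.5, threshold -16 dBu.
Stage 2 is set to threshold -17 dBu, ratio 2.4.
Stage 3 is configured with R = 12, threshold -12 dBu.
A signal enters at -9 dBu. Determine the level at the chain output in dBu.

Stage 1: -9 dBu is 7 dB over -16 dBu; at 3.5:1 that becomes 2 dB over, giving -14 dBu.
Stage 2: -14 dBu is 3 dB over -17 dBu; at 2.4:1 that becomes 1.25 dB over, giving -15.75 dBu.
Stage 3: -15.75 dBu ≤ -12 dBu, so stage 3 doesn't engage; output -15.75 dBu.

-15.75 dBu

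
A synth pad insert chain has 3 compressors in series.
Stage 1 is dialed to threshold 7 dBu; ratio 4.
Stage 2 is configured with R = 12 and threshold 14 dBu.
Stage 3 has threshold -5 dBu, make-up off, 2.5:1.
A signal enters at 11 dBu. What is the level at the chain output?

Stage 1: overshoot 4 dB → 4/4 = 1 dB → 8 dBu.
Stage 2: below threshold (8 ≤ 14); passes unchanged; output 8 dBu.
Stage 3: 8 dBu is 13 dB over -5 dBu; at 2.5:1 that becomes 5.2 dB over, giving 0.2 dBu.

0.2 dBu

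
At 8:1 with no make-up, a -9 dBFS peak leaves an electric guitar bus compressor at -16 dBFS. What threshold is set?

Let T be the threshold. Output overshoot = (input overshoot)/R, so -16 − T = (-9 − T)/8.
8·(-16 − T) = -9 − T → 7·T = -128 − (-9) = -119.
T = -119/7 = -17 dBFS.

-17 dBFS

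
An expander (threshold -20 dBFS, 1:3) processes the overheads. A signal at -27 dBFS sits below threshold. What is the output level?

-41 dBFS

Undershoot = (-20) − (-27) = 7 dB.
At 1:3, that expands to 21 dB under threshold.
Output = -20 − 21 = -41 dBFS.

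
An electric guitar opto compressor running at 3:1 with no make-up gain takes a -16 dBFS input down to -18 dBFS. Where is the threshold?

Let T be the threshold. Output overshoot = (input overshoot)/R, so -18 − T = (-16 − T)/3.
3·(-18 − T) = -16 − T → 2·T = -54 − (-16) = -38.
T = -38/2 = -19 dBFS.

-19 dBFS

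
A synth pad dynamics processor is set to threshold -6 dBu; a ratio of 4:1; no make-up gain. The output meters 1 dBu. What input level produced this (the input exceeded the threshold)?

That's 7 dB above the -6 dBu threshold.
Undo the ratio: input overshoot = 7 × 4 = 28 dB, giving input = 22 dBu.

22 dBu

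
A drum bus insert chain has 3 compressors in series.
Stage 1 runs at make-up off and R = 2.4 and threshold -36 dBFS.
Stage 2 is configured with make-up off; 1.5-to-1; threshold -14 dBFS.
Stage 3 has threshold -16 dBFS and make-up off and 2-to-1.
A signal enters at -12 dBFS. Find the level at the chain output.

-26 dBFS

Stage 1: 24 dB above -36 dBFS, reduced 2.4:1 to 10 dB above → -26 dBFS.
Stage 2: -26 dBFS ≤ -14 dBFS, so stage 2 doesn't engage; output -26 dBFS.
Stage 3: -26 dBFS is at or below the -16 dBFS threshold — no compression; output -26 dBFS.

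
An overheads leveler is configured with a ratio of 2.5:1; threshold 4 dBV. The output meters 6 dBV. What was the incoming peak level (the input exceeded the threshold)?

9 dBV

The compressed level sits 6 − 4 = 2 dB over threshold.
Input overshoot = R × output overshoot = 5 dB → input = 4 + 5 = 9 dBV.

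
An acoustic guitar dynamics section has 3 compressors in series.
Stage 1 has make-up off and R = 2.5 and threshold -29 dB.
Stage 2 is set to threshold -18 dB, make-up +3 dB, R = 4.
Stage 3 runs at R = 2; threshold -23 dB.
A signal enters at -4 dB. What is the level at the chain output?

-19.5 dB

Stage 1: 25 dB above -29 dB, reduced 2.5:1 to 10 dB above → -19 dB.
Stage 2: below threshold (-19 ≤ -18); passes unchanged; make-up brings it to -16 dB.
Stage 3: overshoot 7 dB → 7/2 = 3.5 dB → -19.5 dB.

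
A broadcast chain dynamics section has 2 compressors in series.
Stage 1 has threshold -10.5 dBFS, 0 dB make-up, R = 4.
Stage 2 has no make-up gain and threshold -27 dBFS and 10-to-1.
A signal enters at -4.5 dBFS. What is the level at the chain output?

Stage 1: 6 dB above -10.5 dBFS, reduced 4:1 to 1.5 dB above → -9 dBFS.
Stage 2: 18 dB above -27 dBFS, reduced 10:1 to 1.8 dB above → -25.2 dBFS.

-25.2 dBFS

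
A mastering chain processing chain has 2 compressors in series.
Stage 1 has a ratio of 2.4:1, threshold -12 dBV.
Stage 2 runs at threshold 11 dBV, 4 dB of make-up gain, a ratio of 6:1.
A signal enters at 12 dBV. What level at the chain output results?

Stage 1: 12 dBV is 24 dB over -12 dBV; at 2.4:1 that becomes 10 dB over, giving -2 dBV.
Stage 2: below threshold (-2 ≤ 11); passes unchanged; make-up brings it to 2 dBV.

2 dBV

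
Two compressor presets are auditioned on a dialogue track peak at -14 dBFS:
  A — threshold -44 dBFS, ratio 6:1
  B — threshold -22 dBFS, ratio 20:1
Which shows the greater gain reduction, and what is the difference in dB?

A: 30 dB over, compressed to 5 dB over, so 25 dB of GR.
B: 8 dB over, compressed to 0.4 dB over, so 7.6 dB of GR.
A reduces 17.4 dB more.

A, by 17.4 dB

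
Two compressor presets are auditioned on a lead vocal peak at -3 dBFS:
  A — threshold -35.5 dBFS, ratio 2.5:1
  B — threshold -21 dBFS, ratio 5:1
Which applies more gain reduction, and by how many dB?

A, by 5.1 dB

A: 32.5 dB over, compressed to 13 dB over, so 19.5 dB of GR.
B: 18 dB over, compressed to 3.6 dB over, so 14.4 dB of GR.
Difference: 5.1 dB in favour of A.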